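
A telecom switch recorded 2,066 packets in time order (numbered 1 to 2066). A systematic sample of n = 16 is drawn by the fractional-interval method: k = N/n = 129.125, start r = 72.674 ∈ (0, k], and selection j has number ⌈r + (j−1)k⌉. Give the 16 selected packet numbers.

73, 202, 331, 461, 590, 719, 848, 977, 1106, 1235, 1364, 1494, 1623, 1752, 1881, 2010

j=1: r + 0k = 72.674 → ⌈·⌉ = 73
j=2: r + 1k = 201.799 → ⌈·⌉ = 202
j=3: r + 2k = 330.924 → ⌈·⌉ = 331
j=4: r + 3k = 460.049 → ⌈·⌉ = 461
j=5: r + 4k = 589.174 → ⌈·⌉ = 590
j=6: r + 5k = 718.299 → ⌈·⌉ = 719
j=7: r + 6k = 847.424 → ⌈·⌉ = 848
j=8: r + 7k = 976.549 → ⌈·⌉ = 977
j=9: r + 8k = 1105.674 → ⌈·⌉ = 1106
j=10: r + 9k = 1234.799 → ⌈·⌉ = 1235
j=11: r + 10k = 1363.924 → ⌈·⌉ = 1364
j=12: r + 11k = 1493.049 → ⌈·⌉ = 1494
j=13: r + 12k = 1622.174 → ⌈·⌉ = 1623
j=14: r + 13k = 1751.299 → ⌈·⌉ = 1752
j=15: r + 14k = 1880.424 → ⌈·⌉ = 1881
j=16: r + 15k = 2009.549 → ⌈·⌉ = 2010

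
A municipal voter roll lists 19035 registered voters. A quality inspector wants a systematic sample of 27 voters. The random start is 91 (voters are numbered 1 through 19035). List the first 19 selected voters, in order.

k = N/n = 19035/27 = 705
voter 1: 91
voter 2: 91 + 705 = 796
voter 3: 796 + 705 = 1501
voter 4: 1501 + 705 = 2206
voter 5: 2206 + 705 = 2911
voter 6: 2911 + 705 = 3616
voter 7: 3616 + 705 = 4321
voter 8: 4321 + 705 = 5026
voter 9: 5026 + 705 = 5731
voter 10: 5731 + 705 = 6436
voter 11: 6436 + 705 = 7141
voter 12: 7141 + 705 = 7846
voter 13: 7846 + 705 = 8551
voter 14: 8551 + 705 = 9256
voter 15: 9256 + 705 = 9961
voter 16: 9961 + 705 = 10666
voter 17: 10666 + 705 = 11371
voter 18: 11371 + 705 = 12076
voter 19: 12076 + 705 = 12781

91, 796, 1501, 2206, 2911, 3616, 4321, 5026, 5731, 6436, 7141, 7846, 8551, 9256, 9961, 10666, 11371, 12076, 12781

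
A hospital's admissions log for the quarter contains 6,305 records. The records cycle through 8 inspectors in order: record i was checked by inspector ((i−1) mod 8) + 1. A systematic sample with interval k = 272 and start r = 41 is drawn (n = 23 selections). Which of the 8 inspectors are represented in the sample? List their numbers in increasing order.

Consecutive selections differ by k = 272, so their inspector numbers differ by 272 mod 8 = 0.
gcd(272, 8) = 8, so the sample visits 8/8 = 1 distinct residues mod 8.
Start 41 is inspector 1; the inspectors hit are 1.

1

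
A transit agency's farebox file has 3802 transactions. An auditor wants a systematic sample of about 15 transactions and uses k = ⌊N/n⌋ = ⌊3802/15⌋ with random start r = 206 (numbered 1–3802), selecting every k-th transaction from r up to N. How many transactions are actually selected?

15

k = ⌊3802/15⌋ = 253
Achieved size = ⌊(3802 − 206)/253⌋ + 1 = ⌊3596/253⌋ + 1 = 14 + 1 = 15
(last selection: 206 + 14×253 = 3748 ≤ 3802; next would be 4001 > 3802)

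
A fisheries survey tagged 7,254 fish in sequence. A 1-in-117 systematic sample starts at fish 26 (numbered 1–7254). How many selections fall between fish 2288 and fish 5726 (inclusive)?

29

k = 117
First selection ≥ 2288: 26 + ⌈(2288−26)/117⌉·117 = 26 + 20×117 = 2366
Last selection ≤ 5726: 26 + ⌊(5726−26)/117⌋·117 = 26 + 48×117 = 5642
Count = 48 − 20 + 1 = 29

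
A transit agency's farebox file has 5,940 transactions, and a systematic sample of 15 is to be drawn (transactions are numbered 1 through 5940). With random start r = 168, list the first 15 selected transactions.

168, 564, 960, 1356, 1752, 2148, 2544, 2940, 3336, 3732, 4128, 4524, 4920, 5316, 5712

k = N/n = 5940/15 = 396
transaction 1: 168
transaction 2: 168 + 396 = 564
transaction 3: 564 + 396 = 960
transaction 4: 960 + 396 = 1356
transaction 5: 1356 + 396 = 1752
transaction 6: 1752 + 396 = 2148
transaction 7: 2148 + 396 = 2544
transaction 8: 2544 + 396 = 2940
transaction 9: 2940 + 396 = 3336
transaction 10: 3336 + 396 = 3732
transaction 11: 3732 + 396 = 4128
transaction 12: 4128 + 396 = 4524
transaction 13: 4524 + 396 = 4920
transaction 14: 4920 + 396 = 5316
transaction 15: 5316 + 396 = 5712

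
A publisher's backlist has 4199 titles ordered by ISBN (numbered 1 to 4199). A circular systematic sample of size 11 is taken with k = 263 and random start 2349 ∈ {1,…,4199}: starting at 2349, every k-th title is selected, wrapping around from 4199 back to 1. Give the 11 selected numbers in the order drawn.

2349, 2612, 2875, 3138, 3401, 3664, 3927, 4190, 254, 517, 780

Selection 1: 2349
Selection 2: 2349 + 263 = 2612
Selection 3: 2612 + 263 = 2875
Selection 4: 2875 + 263 = 3138
Selection 5: 3138 + 263 = 3401
Selection 6: 3401 + 263 = 3664
Selection 7: 3664 + 263 = 3927
Selection 8: 3927 + 263 = 4190
Selection 9: 4190 + 263 = 4453 → 4453 − 4199 = 254
Selection 10: 254 + 263 = 517
Selection 11: 517 + 263 = 780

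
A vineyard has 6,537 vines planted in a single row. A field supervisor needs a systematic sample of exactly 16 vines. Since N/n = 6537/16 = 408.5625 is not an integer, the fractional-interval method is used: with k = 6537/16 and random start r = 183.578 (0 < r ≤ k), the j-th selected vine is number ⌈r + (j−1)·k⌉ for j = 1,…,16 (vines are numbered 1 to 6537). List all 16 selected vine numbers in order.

184, 593, 1001, 1410, 1818, 2227, 2635, 3044, 3453, 3861, 4270, 4678, 5087, 5495, 5904, 6313

j=1: r + 0k = 183.578 → ⌈·⌉ = 184
j=2: r + 1k = 592.1405 → ⌈·⌉ = 593
j=3: r + 2k = 1000.703 → ⌈·⌉ = 1001
j=4: r + 3k = 1409.2655 → ⌈·⌉ = 1410
j=5: r + 4k = 1817.828 → ⌈·⌉ = 1818
j=6: r + 5k = 2226.3905 → ⌈·⌉ = 2227
j=7: r + 6k = 2634.953 → ⌈·⌉ = 2635
j=8: r + 7k = 3043.5155 → ⌈·⌉ = 3044
j=9: r + 8k = 3452.078 → ⌈·⌉ = 3453
j=10: r + 9k = 3860.6405 → ⌈·⌉ = 3861
j=11: r + 10k = 4269.203 → ⌈·⌉ = 4270
j=12: r + 11k = 4677.7655 → ⌈·⌉ = 4678
j=13: r + 12k = 5086.328 → ⌈·⌉ = 5087
j=14: r + 13k = 5494.8905 → ⌈·⌉ = 5495
j=15: r + 14k = 5903.453 → ⌈·⌉ = 5904
j=16: r + 15k = 6312.0155 → ⌈·⌉ = 6313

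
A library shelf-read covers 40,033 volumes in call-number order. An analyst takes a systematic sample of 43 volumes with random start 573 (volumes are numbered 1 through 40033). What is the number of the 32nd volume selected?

29434

k = 40033/43 = 931
32nd selection = r + (32−1)·k = 573 + 31×931 = 573 + 28861 = 29434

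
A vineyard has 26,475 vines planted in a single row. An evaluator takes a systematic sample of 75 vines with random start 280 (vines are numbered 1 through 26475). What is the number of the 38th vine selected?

k = 26475/75 = 353
38th selection = r + (38−1)·k = 280 + 37×353 = 280 + 13061 = 13341

13341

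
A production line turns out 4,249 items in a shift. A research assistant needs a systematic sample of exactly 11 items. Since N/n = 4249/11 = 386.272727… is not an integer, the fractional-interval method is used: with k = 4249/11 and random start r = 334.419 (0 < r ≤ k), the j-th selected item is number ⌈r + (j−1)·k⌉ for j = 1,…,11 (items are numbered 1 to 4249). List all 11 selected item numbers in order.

j=1: r + 0k = 334.419 → ⌈·⌉ = 335
j=2: r + 1k = 720.691727… → ⌈·⌉ = 721
j=3: r + 2k = 1106.964454… → ⌈·⌉ = 1107
j=4: r + 3k = 1493.237181… → ⌈·⌉ = 1494
j=5: r + 4k = 1879.509909… → ⌈·⌉ = 1880
j=6: r + 5k = 2265.782636… → ⌈·⌉ = 2266
j=7: r + 6k = 2652.055363… → ⌈·⌉ = 2653
j=8: r + 7k = 3038.328090… → ⌈·⌉ = 3039
j=9: r + 8k = 3424.600818… → ⌈·⌉ = 3425
j=10: r + 9k = 3810.873545… → ⌈·⌉ = 3811
j=11: r + 10k = 4197.146272… → ⌈·⌉ = 4198

335, 721, 1107, 1494, 1880, 2266, 2653, 3039, 3425, 3811, 4198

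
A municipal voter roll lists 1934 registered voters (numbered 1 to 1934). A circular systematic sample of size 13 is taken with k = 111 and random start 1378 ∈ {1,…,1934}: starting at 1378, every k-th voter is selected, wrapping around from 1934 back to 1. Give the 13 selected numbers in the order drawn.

Selection 1: 1378
Selection 2: 1378 + 111 = 1489
Selection 3: 1489 + 111 = 1600
Selection 4: 1600 + 111 = 1711
Selection 5: 1711 + 111 = 1822
Selection 6: 1822 + 111 = 1933
Selection 7: 1933 + 111 = 2044 → 2044 − 1934 = 110
Selection 8: 110 + 111 = 221
Selection 9: 221 + 111 = 332
Selection 10: 332 + 111 = 443
Selection 11: 443 + 111 = 554
Selection 12: 554 + 111 = 665
Selection 13: 665 + 111 = 776

1378, 1489, 1600, 1711, 1822, 1933, 110, 221, 332, 443, 554, 665, 776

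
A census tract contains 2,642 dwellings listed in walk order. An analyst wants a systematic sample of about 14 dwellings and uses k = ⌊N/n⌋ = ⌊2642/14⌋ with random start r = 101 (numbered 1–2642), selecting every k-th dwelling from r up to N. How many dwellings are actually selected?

14

k = ⌊2642/14⌋ = 188
Achieved size = ⌊(2642 − 101)/188⌋ + 1 = ⌊2541/188⌋ + 1 = 13 + 1 = 14
(last selection: 101 + 13×188 = 2545 ≤ 2642; next would be 2733 > 2642)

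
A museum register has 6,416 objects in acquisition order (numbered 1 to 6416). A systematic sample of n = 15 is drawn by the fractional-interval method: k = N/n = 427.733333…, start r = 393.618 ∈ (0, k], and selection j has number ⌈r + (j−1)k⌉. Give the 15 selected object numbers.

j=1: r + 0k = 393.618 → ⌈·⌉ = 394
j=2: r + 1k = 821.351333… → ⌈·⌉ = 822
j=3: r + 2k = 1249.084666… → ⌈·⌉ = 1250
j=4: r + 3k = 1676.818 → ⌈·⌉ = 1677
j=5: r + 4k = 2104.551333… → ⌈·⌉ = 2105
j=6: r + 5k = 2532.284666… → ⌈·⌉ = 2533
j=7: r + 6k = 2960.018 → ⌈·⌉ = 2961
j=8: r + 7k = 3387.751333… → ⌈·⌉ = 3388
j=9: r + 8k = 3815.484666… → ⌈·⌉ = 3816
j=10: r + 9k = 4243.218 → ⌈·⌉ = 4244
j=11: r + 10k = 4670.951333… → ⌈·⌉ = 4671
j=12: r + 11k = 5098.684666… → ⌈·⌉ = 5099
j=13: r + 12k = 5526.418 → ⌈·⌉ = 5527
j=14: r + 13k = 5954.151333… → ⌈·⌉ = 5955
j=15: r + 14k = 6381.884666… → ⌈·⌉ = 6382

394, 822, 1250, 1677, 2105, 2533, 2961, 3388, 3816, 4244, 4671, 5099, 5527, 5955, 6382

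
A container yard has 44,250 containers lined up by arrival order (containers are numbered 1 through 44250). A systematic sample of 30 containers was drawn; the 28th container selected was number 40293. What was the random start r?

k = 44250/30 = 1475
r = 40293 − (28−1)×1475 = 40293 − 39825 = 468

468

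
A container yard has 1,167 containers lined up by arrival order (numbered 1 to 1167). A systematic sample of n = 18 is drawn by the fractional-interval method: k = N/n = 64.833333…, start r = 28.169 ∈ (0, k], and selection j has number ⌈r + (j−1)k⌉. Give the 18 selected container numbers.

29, 94, 158, 223, 288, 353, 418, 483, 547, 612, 677, 742, 807, 872, 936, 1001, 1066, 1131

j=1: r + 0k = 28.169 → ⌈·⌉ = 29
j=2: r + 1k = 93.002333… → ⌈·⌉ = 94
j=3: r + 2k = 157.835666… → ⌈·⌉ = 158
j=4: r + 3k = 222.669 → ⌈·⌉ = 223
j=5: r + 4k = 287.502333… → ⌈·⌉ = 288
j=6: r + 5k = 352.335666… → ⌈·⌉ = 353
j=7: r + 6k = 417.169 → ⌈·⌉ = 418
j=8: r + 7k = 482.002333… → ⌈·⌉ = 483
j=9: r + 8k = 546.835666… → ⌈·⌉ = 547
j=10: r + 9k = 611.669 → ⌈·⌉ = 612
j=11: r + 10k = 676.502333… → ⌈·⌉ = 677
j=12: r + 11k = 741.335666… → ⌈·⌉ = 742
j=13: r + 12k = 806.169 → ⌈·⌉ = 807
j=14: r + 13k = 871.002333… → ⌈·⌉ = 872
j=15: r + 14k = 935.835666… → ⌈·⌉ = 936
j=16: r + 15k = 1000.669 → ⌈·⌉ = 1001
j=17: r + 16k = 1065.502333… → ⌈·⌉ = 1066
j=18: r + 17k = 1130.335666… → ⌈·⌉ = 1131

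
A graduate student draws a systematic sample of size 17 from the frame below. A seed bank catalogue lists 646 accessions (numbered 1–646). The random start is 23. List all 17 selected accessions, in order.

k = N/n = 646/17 = 38
accession 1: 23
accession 2: 23 + 38 = 61
accession 3: 61 + 38 = 99
accession 4: 99 + 38 = 137
accession 5: 137 + 38 = 175
accession 6: 175 + 38 = 213
accession 7: 213 + 38 = 251
accession 8: 251 + 38 = 289
accession 9: 289 + 38 = 327
accession 10: 327 + 38 = 365
accession 11: 365 + 38 = 403
accession 12: 403 + 38 = 441
accession 13: 441 + 38 = 479
accession 14: 479 + 38 = 517
accession 15: 517 + 38 = 555
accession 16: 555 + 38 = 593
accession 17: 593 + 38 = 631

23, 61, 99, 137, 175, 213, 251, 289, 327, 365, 403, 441, 479, 517, 555, 593, 631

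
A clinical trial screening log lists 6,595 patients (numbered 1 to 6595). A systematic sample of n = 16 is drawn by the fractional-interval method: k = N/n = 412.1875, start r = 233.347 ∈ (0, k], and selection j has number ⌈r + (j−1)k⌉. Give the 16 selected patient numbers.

234, 646, 1058, 1470, 1883, 2295, 2707, 3119, 3531, 3944, 4356, 4768, 5180, 5592, 6004, 6417

j=1: r + 0k = 233.347 → ⌈·⌉ = 234
j=2: r + 1k = 645.5345 → ⌈·⌉ = 646
j=3: r + 2k = 1057.722 → ⌈·⌉ = 1058
j=4: r + 3k = 1469.9095 → ⌈·⌉ = 1470
j=5: r + 4k = 1882.097 → ⌈·⌉ = 1883
j=6: r + 5k = 2294.2845 → ⌈·⌉ = 2295
j=7: r + 6k = 2706.472 → ⌈·⌉ = 2707
j=8: r + 7k = 3118.6595 → ⌈·⌉ = 3119
j=9: r + 8k = 3530.847 → ⌈·⌉ = 3531
j=10: r + 9k = 3943.0345 → ⌈·⌉ = 3944
j=11: r + 10k = 4355.222 → ⌈·⌉ = 4356
j=12: r + 11k = 4767.4095 → ⌈·⌉ = 4768
j=13: r + 12k = 5179.597 → ⌈·⌉ = 5180
j=14: r + 13k = 5591.7845 → ⌈·⌉ = 5592
j=15: r + 14k = 6003.972 → ⌈·⌉ = 6004
j=16: r + 15k = 6416.1595 → ⌈·⌉ = 6417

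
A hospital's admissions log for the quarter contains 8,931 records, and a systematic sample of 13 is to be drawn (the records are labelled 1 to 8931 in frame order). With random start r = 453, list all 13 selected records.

453, 1140, 1827, 2514, 3201, 3888, 4575, 5262, 5949, 6636, 7323, 8010, 8697

k = N/n = 8931/13 = 687
record 1: 453
record 2: 453 + 687 = 1140
record 3: 1140 + 687 = 1827
record 4: 1827 + 687 = 2514
record 5: 2514 + 687 = 3201
record 6: 3201 + 687 = 3888
record 7: 3888 + 687 = 4575
record 8: 4575 + 687 = 5262
record 9: 5262 + 687 = 5949
record 10: 5949 + 687 = 6636
record 11: 6636 + 687 = 7323
record 12: 7323 + 687 = 8010
record 13: 8010 + 687 = 8697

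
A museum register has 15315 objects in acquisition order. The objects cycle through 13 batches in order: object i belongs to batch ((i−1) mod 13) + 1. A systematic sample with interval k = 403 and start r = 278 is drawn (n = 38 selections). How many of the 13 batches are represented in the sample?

Consecutive selections differ by k = 403, so their batch numbers differ by 403 mod 13 = 0.
gcd(403, 13) = 13, so the sample visits 13/13 = 1 distinct residues mod 13.
Start 278 is batch 5; the batches hit are 5.

1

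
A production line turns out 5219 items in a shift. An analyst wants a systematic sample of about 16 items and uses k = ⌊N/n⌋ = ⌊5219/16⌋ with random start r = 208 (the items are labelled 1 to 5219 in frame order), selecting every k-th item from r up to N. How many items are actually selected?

k = ⌊5219/16⌋ = 326
Achieved size = ⌊(5219 − 208)/326⌋ + 1 = ⌊5011/326⌋ + 1 = 15 + 1 = 16
(last selection: 208 + 15×326 = 5098 ≤ 5219; next would be 5424 > 5219)

16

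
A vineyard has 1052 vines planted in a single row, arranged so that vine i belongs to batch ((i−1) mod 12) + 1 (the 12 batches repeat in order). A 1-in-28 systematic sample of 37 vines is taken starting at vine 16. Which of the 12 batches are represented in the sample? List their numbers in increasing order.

Consecutive selections differ by k = 28, so their batch numbers differ by 28 mod 12 = 4.
gcd(28, 12) = 4, so the sample visits 12/4 = 3 distinct residues mod 12.
Start 16 is batch 4; the batches hit are 4, 8, 12.

4, 8, 12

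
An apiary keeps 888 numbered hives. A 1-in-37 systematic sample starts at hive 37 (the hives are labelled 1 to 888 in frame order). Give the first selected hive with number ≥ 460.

k = 37
Steps past start: ⌈(460 − 37)/37⌉ = ⌈423/37⌉ = 12
Selected hive: 37 + 12×37 = 481

481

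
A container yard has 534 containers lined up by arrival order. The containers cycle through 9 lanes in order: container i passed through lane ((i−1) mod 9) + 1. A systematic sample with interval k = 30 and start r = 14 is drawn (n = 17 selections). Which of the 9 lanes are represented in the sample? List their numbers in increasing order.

2, 5, 8

Consecutive selections differ by k = 30, so their lane numbers differ by 30 mod 9 = 3.
gcd(30, 9) = 3, so the sample visits 9/3 = 3 distinct residues mod 9.
Start 14 is lane 5; the lanes hit are 2, 5, 8.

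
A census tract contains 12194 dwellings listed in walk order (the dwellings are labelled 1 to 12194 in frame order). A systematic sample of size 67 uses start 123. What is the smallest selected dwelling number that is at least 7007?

k = 12194/67 = 182
Steps past start: ⌈(7007 − 123)/182⌉ = ⌈6884/182⌉ = 38
Selected dwelling: 123 + 38×182 = 7039

7039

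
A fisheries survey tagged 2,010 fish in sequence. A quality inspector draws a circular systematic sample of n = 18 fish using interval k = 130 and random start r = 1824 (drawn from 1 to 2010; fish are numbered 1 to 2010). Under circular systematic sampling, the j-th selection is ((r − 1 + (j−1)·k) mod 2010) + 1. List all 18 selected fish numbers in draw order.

Selection 1: 1824
Selection 2: 1824 + 130 = 1954
Selection 3: 1954 + 130 = 2084 → 2084 − 2010 = 74
Selection 4: 74 + 130 = 204
Selection 5: 204 + 130 = 334
Selection 6: 334 + 130 = 464
Selection 7: 464 + 130 = 594
Selection 8: 594 + 130 = 724
Selection 9: 724 + 130 = 854
Selection 10: 854 + 130 = 984
Selection 11: 984 + 130 = 1114
Selection 12: 1114 + 130 = 1244
Selection 13: 1244 + 130 = 1374
Selection 14: 1374 + 130 = 1504
Selection 15: 1504 + 130 = 1634
Selection 16: 1634 + 130 = 1764
Selection 17: 1764 + 130 = 1894
Selection 18: 1894 + 130 = 2024 → 2024 − 2010 = 14

1824, 1954, 74, 204, 334, 464, 594, 724, 854, 984, 1114, 1244, 1374, 1504, 1634, 1764, 1894, 14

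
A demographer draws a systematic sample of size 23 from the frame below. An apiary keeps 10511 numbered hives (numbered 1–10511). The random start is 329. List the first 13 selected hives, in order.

k = N/n = 10511/23 = 457
hive 1: 329
hive 2: 329 + 457 = 786
hive 3: 786 + 457 = 1243
hive 4: 1243 + 457 = 1700
hive 5: 1700 + 457 = 2157
hive 6: 2157 + 457 = 2614
hive 7: 2614 + 457 = 3071
hive 8: 3071 + 457 = 3528
hive 9: 3528 + 457 = 3985
hive 10: 3985 + 457 = 4442
hive 11: 4442 + 457 = 4899
hive 12: 4899 + 457 = 5356
hive 13: 5356 + 457 = 5813

329, 786, 1243, 1700, 2157, 2614, 3071, 3528, 3985, 4442, 4899, 5356, 5813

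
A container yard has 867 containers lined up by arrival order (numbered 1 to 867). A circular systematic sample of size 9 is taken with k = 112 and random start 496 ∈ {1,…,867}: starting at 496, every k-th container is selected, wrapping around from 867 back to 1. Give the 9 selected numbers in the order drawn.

Selection 1: 496
Selection 2: 496 + 112 = 608
Selection 3: 608 + 112 = 720
Selection 4: 720 + 112 = 832
Selection 5: 832 + 112 = 944 → 944 − 867 = 77
Selection 6: 77 + 112 = 189
Selection 7: 189 + 112 = 301
Selection 8: 301 + 112 = 413
Selection 9: 413 + 112 = 525

496, 608, 720, 832, 77, 189, 301, 413, 525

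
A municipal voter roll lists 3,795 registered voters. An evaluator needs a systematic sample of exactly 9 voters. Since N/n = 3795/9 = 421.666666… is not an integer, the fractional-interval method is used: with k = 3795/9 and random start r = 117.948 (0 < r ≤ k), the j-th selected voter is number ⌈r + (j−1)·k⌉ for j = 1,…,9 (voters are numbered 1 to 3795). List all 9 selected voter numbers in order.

118, 540, 962, 1383, 1805, 2227, 2648, 3070, 3492

j=1: r + 0k = 117.948 → ⌈·⌉ = 118
j=2: r + 1k = 539.614666… → ⌈·⌉ = 540
j=3: r + 2k = 961.281333… → ⌈·⌉ = 962
j=4: r + 3k = 1382.948 → ⌈·⌉ = 1383
j=5: r + 4k = 1804.614666… → ⌈·⌉ = 1805
j=6: r + 5k = 2226.281333… → ⌈·⌉ = 2227
j=7: r + 6k = 2647.948 → ⌈·⌉ = 2648
j=8: r + 7k = 3069.614666… → ⌈·⌉ = 3070
j=9: r + 8k = 3491.281333… → ⌈·⌉ = 3492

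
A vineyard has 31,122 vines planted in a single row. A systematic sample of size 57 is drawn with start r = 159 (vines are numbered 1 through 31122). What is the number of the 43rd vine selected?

k = 31122/57 = 546
43rd selection = r + (43−1)·k = 159 + 42×546 = 159 + 22932 = 23091

23091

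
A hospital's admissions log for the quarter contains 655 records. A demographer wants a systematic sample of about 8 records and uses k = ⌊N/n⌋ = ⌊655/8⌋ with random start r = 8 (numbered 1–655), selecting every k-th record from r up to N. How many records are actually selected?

k = ⌊655/8⌋ = 81
Achieved size = ⌊(655 − 8)/81⌋ + 1 = ⌊647/81⌋ + 1 = 7 + 1 = 8
(last selection: 8 + 7×81 = 575 ≤ 655; next would be 656 > 655)

8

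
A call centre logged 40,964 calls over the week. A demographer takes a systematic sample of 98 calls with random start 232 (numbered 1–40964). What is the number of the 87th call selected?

36180

k = 40964/98 = 418
87th selection = r + (87−1)·k = 232 + 86×418 = 232 + 35948 = 36180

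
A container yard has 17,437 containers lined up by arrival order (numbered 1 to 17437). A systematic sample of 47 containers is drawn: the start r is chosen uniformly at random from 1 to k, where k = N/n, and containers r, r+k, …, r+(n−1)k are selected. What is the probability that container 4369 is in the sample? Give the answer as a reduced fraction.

1/371

k = 17437/47 = 371.
Container 4369 is selected iff r ≡ 4369 (mod 371); exactly one such r in {1,…,371}.
Inclusion probability = 1/371.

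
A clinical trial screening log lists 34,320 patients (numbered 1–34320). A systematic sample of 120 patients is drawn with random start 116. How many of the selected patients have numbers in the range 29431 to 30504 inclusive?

k = 34320/120 = 286
First selection ≥ 29431: 116 + ⌈(29431−116)/286⌉·286 = 116 + 103×286 = 29574
Last selection ≤ 30504: 116 + ⌊(30504−116)/286⌋·286 = 116 + 106×286 = 30432
Count = 106 − 103 + 1 = 4

4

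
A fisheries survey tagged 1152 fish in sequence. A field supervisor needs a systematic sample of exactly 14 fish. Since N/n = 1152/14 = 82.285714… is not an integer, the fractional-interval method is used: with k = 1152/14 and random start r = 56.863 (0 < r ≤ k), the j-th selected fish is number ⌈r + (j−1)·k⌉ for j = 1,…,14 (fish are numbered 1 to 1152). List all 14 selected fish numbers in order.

j=1: r + 0k = 56.863 → ⌈·⌉ = 57
j=2: r + 1k = 139.148714… → ⌈·⌉ = 140
j=3: r + 2k = 221.434428… → ⌈·⌉ = 222
j=4: r + 3k = 303.720142… → ⌈·⌉ = 304
j=5: r + 4k = 386.005857… → ⌈·⌉ = 387
j=6: r + 5k = 468.291571… → ⌈·⌉ = 469
j=7: r + 6k = 550.577285… → ⌈·⌉ = 551
j=8: r + 7k = 632.863 → ⌈·⌉ = 633
j=9: r + 8k = 715.148714… → ⌈·⌉ = 716
j=10: r + 9k = 797.434428… → ⌈·⌉ = 798
j=11: r + 10k = 879.720142… → ⌈·⌉ = 880
j=12: r + 11k = 962.005857… → ⌈·⌉ = 963
j=13: r + 12k = 1044.291571… → ⌈·⌉ = 1045
j=14: r + 13k = 1126.577285… → ⌈·⌉ = 1127

57, 140, 222, 304, 387, 469, 551, 633, 716, 798, 880, 963, 1045, 1127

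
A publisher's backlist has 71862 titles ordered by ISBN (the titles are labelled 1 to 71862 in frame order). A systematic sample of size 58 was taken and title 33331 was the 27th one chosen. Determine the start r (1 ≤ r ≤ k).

k = 71862/58 = 1239
r = 33331 − (27−1)×1239 = 33331 − 32214 = 1117

1117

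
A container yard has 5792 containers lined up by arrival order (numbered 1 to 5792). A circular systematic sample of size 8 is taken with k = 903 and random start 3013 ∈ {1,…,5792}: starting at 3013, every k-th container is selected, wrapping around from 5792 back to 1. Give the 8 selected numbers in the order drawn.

Selection 1: 3013
Selection 2: 3013 + 903 = 3916
Selection 3: 3916 + 903 = 4819
Selection 4: 4819 + 903 = 5722
Selection 5: 5722 + 903 = 6625 → 6625 − 5792 = 833
Selection 6: 833 + 903 = 1736
Selection 7: 1736 + 903 = 2639
Selection 8: 2639 + 903 = 3542

3013, 3916, 4819, 5722, 833, 1736, 2639, 3542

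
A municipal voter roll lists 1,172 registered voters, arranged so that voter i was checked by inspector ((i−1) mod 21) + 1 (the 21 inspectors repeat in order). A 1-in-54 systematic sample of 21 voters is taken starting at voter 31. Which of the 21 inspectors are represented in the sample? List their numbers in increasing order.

Consecutive selections differ by k = 54, so their inspector numbers differ by 54 mod 21 = 12.
gcd(54, 21) = 3, so the sample visits 21/3 = 7 distinct residues mod 21.
Start 31 is inspector 10; the inspectors hit are 1, 4, 7, 10, 13, 16, 19.

1, 4, 7, 10, 13, 16, 19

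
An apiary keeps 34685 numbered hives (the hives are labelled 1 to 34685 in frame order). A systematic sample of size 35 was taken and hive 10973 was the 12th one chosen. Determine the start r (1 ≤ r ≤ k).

72

k = 34685/35 = 991
r = 10973 − (12−1)×991 = 10973 − 10901 = 72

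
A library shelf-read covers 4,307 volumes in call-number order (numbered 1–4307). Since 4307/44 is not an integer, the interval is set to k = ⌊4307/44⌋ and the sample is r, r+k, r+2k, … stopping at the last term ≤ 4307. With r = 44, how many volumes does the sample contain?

k = ⌊4307/44⌋ = 97
Achieved size = ⌊(4307 − 44)/97⌋ + 1 = ⌊4263/97⌋ + 1 = 43 + 1 = 44
(last selection: 44 + 43×97 = 4215 ≤ 4307; next would be 4312 > 4307)

44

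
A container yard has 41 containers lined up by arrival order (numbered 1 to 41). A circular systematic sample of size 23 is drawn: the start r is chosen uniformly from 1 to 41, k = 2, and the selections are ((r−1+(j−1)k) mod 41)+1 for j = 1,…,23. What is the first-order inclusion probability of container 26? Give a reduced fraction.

For each position j, as r ranges over 1…41 the j-th selection hits every container exactly once, so container 26 is selected for exactly 23 of the 41 starts.
Inclusion probability = 23/41.

23/41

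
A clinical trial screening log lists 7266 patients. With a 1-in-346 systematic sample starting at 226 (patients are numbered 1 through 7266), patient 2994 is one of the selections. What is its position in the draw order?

k = 346
position = (2994 − 226)/346 + 1 = 2768/346 + 1 = 8 + 1 = 9

9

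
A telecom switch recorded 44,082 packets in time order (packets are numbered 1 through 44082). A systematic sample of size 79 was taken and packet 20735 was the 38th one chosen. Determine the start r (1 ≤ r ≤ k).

k = 44082/79 = 558
r = 20735 − (38−1)×558 = 20735 − 20646 = 89

89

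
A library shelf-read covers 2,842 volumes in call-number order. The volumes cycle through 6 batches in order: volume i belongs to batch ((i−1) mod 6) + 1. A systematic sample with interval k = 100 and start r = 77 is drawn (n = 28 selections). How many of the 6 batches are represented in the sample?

3

Consecutive selections differ by k = 100, so their batch numbers differ by 100 mod 6 = 4.
gcd(100, 6) = 2, so the sample visits 6/2 = 3 distinct residues mod 6.
Start 77 is batch 5; the batches hit are 1, 3, 5.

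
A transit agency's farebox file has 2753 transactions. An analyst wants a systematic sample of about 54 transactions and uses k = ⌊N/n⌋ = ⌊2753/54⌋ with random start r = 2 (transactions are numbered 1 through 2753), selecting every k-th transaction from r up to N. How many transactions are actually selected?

k = ⌊2753/54⌋ = 50
Achieved size = ⌊(2753 − 2)/50⌋ + 1 = ⌊2751/50⌋ + 1 = 55 + 1 = 56
(last selection: 2 + 55×50 = 2752 ≤ 2753; next would be 2802 > 2753)

56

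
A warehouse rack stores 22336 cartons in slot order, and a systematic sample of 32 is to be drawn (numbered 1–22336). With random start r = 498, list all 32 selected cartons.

498, 1196, 1894, 2592, 3290, 3988, 4686, 5384, 6082, 6780, 7478, 8176, 8874, 9572, 10270, 10968, 11666, 12364, 13062, 13760, 14458, 15156, 15854, 16552, 17250, 17948, 18646, 19344, 20042, 20740, 21438, 22136

k = N/n = 22336/32 = 698
carton 1: 498
carton 2: 498 + 698 = 1196
carton 3: 1196 + 698 = 1894
carton 4: 1894 + 698 = 2592
carton 5: 2592 + 698 = 3290
carton 6: 3290 + 698 = 3988
carton 7: 3988 + 698 = 4686
carton 8: 4686 + 698 = 5384
carton 9: 5384 + 698 = 6082
carton 10: 6082 + 698 = 6780
carton 11: 6780 + 698 = 7478
carton 12: 7478 + 698 = 8176
carton 13: 8176 + 698 = 8874
carton 14: 8874 + 698 = 9572
carton 15: 9572 + 698 = 10270
carton 16: 10270 + 698 = 10968
carton 17: 10968 + 698 = 11666
carton 18: 11666 + 698 = 12364
carton 19: 12364 + 698 = 13062
carton 20: 13062 + 698 = 13760
carton 21: 13760 + 698 = 14458
carton 22: 14458 + 698 = 15156
carton 23: 15156 + 698 = 15854
carton 24: 15854 + 698 = 16552
carton 25: 16552 + 698 = 17250
carton 26: 17250 + 698 = 17948
carton 27: 17948 + 698 = 18646
carton 28: 18646 + 698 = 19344
carton 29: 19344 + 698 = 20042
carton 30: 20042 + 698 = 20740
carton 31: 20740 + 698 = 21438
carton 32: 21438 + 698 = 22136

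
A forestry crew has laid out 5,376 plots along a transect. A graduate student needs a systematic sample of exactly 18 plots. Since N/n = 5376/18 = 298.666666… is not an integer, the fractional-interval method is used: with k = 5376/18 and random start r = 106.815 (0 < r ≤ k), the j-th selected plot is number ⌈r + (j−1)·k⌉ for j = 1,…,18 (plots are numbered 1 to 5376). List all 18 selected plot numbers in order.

j=1: r + 0k = 106.815 → ⌈·⌉ = 107
j=2: r + 1k = 405.481666… → ⌈·⌉ = 406
j=3: r + 2k = 704.148333… → ⌈·⌉ = 705
j=4: r + 3k = 1002.815 → ⌈·⌉ = 1003
j=5: r + 4k = 1301.481666… → ⌈·⌉ = 1302
j=6: r + 5k = 1600.148333… → ⌈·⌉ = 1601
j=7: r + 6k = 1898.815 → ⌈·⌉ = 1899
j=8: r + 7k = 2197.481666… → ⌈·⌉ = 2198
j=9: r + 8k = 2496.148333… → ⌈·⌉ = 2497
j=10: r + 9k = 2794.815 → ⌈·⌉ = 2795
j=11: r + 10k = 3093.481666… → ⌈·⌉ = 3094
j=12: r + 11k = 3392.148333… → ⌈·⌉ = 3393
j=13: r + 12k = 3690.815 → ⌈·⌉ = 3691
j=14: r + 13k = 3989.481666… → ⌈·⌉ = 3990
j=15: r + 14k = 4288.148333… → ⌈·⌉ = 4289
j=16: r + 15k = 4586.815 → ⌈·⌉ = 4587
j=17: r + 16k = 4885.481666… → ⌈·⌉ = 4886
j=18: r + 17k = 5184.148333… → ⌈·⌉ = 5185

107, 406, 705, 1003, 1302, 1601, 1899, 2198, 2497, 2795, 3094, 3393, 3691, 3990, 4289, 4587, 4886, 5185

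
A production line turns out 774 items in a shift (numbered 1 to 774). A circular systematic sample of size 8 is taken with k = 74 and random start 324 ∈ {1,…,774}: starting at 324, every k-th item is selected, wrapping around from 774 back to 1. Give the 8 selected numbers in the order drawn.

Selection 1: 324
Selection 2: 324 + 74 = 398
Selection 3: 398 + 74 = 472
Selection 4: 472 + 74 = 546
Selection 5: 546 + 74 = 620
Selection 6: 620 + 74 = 694
Selection 7: 694 + 74 = 768
Selection 8: 768 + 74 = 842 → 842 − 774 = 68

324, 398, 472, 546, 620, 694, 768, 68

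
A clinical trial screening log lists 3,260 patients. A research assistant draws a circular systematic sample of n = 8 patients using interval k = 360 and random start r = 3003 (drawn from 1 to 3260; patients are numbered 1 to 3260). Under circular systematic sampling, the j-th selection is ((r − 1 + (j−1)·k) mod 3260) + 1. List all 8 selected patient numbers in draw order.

Selection 1: 3003
Selection 2: 3003 + 360 = 3363 → 3363 − 3260 = 103
Selection 3: 103 + 360 = 463
Selection 4: 463 + 360 = 823
Selection 5: 823 + 360 = 1183
Selection 6: 1183 + 360 = 1543
Selection 7: 1543 + 360 = 1903
Selection 8: 1903 + 360 = 2263

3003, 103, 463, 823, 1183, 1543, 1903, 2263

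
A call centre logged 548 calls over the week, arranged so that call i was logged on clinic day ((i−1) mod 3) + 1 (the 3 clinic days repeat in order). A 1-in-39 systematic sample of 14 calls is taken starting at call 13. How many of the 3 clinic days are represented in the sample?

Consecutive selections differ by k = 39, so their clinic day numbers differ by 39 mod 3 = 0.
gcd(39, 3) = 3, so the sample visits 3/3 = 1 distinct residues mod 3.
Start 13 is clinic day 1; the clinic days hit are 1.

1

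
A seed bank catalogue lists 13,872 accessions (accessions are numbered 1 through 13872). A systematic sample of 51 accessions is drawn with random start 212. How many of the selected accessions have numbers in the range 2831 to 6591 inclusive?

k = 13872/51 = 272
First selection ≥ 2831: 212 + ⌈(2831−212)/272⌉·272 = 212 + 10×272 = 2932
Last selection ≤ 6591: 212 + ⌊(6591−212)/272⌋·272 = 212 + 23×272 = 6468
Count = 23 − 10 + 1 = 14

14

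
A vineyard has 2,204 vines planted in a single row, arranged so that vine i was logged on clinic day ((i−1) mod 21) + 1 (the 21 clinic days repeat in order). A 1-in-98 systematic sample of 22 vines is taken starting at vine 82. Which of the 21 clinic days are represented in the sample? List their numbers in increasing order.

5, 12, 19

Consecutive selections differ by k = 98, so their clinic day numbers differ by 98 mod 21 = 14.
gcd(98, 21) = 7, so the sample visits 21/7 = 3 distinct residues mod 21.
Start 82 is clinic day 19; the clinic days hit are 5, 12, 19.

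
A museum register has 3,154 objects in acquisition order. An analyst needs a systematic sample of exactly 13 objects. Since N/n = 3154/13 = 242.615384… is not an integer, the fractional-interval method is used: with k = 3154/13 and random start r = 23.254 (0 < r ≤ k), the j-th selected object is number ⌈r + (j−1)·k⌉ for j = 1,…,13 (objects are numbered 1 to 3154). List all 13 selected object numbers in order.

24, 266, 509, 752, 994, 1237, 1479, 1722, 1965, 2207, 2450, 2693, 2935

j=1: r + 0k = 23.254 → ⌈·⌉ = 24
j=2: r + 1k = 265.869384… → ⌈·⌉ = 266
j=3: r + 2k = 508.484769… → ⌈·⌉ = 509
j=4: r + 3k = 751.100153… → ⌈·⌉ = 752
j=5: r + 4k = 993.715538… → ⌈·⌉ = 994
j=6: r + 5k = 1236.330923… → ⌈·⌉ = 1237
j=7: r + 6k = 1478.946307… → ⌈·⌉ = 1479
j=8: r + 7k = 1721.561692… → ⌈·⌉ = 1722
j=9: r + 8k = 1964.177076… → ⌈·⌉ = 1965
j=10: r + 9k = 2206.792461… → ⌈·⌉ = 2207
j=11: r + 10k = 2449.407846… → ⌈·⌉ = 2450
j=12: r + 11k = 2692.023230… → ⌈·⌉ = 2693
j=13: r + 12k = 2934.638615… → ⌈·⌉ = 2935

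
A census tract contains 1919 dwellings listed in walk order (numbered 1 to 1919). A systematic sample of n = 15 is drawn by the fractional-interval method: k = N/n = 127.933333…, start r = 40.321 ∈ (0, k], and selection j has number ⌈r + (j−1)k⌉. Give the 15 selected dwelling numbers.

j=1: r + 0k = 40.321 → ⌈·⌉ = 41
j=2: r + 1k = 168.254333… → ⌈·⌉ = 169
j=3: r + 2k = 296.187666… → ⌈·⌉ = 297
j=4: r + 3k = 424.121 → ⌈·⌉ = 425
j=5: r + 4k = 552.054333… → ⌈·⌉ = 553
j=6: r + 5k = 679.987666… → ⌈·⌉ = 680
j=7: r + 6k = 807.921 → ⌈·⌉ = 808
j=8: r + 7k = 935.854333… → ⌈·⌉ = 936
j=9: r + 8k = 1063.787666… → ⌈·⌉ = 1064
j=10: r + 9k = 1191.721 → ⌈·⌉ = 1192
j=11: r + 10k = 1319.654333… → ⌈·⌉ = 1320
j=12: r + 11k = 1447.587666… → ⌈·⌉ = 1448
j=13: r + 12k = 1575.521 → ⌈·⌉ = 1576
j=14: r + 13k = 1703.454333… → ⌈·⌉ = 1704
j=15: r + 14k = 1831.387666… → ⌈·⌉ = 1832

41, 169, 297, 425, 553, 680, 808, 936, 1064, 1192, 1320, 1448, 1576, 1704, 1832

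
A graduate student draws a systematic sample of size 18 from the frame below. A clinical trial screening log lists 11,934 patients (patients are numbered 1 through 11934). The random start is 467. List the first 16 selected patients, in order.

k = N/n = 11934/18 = 663
patient 1: 467
patient 2: 467 + 663 = 1130
patient 3: 1130 + 663 = 1793
patient 4: 1793 + 663 = 2456
patient 5: 2456 + 663 = 3119
patient 6: 3119 + 663 = 3782
patient 7: 3782 + 663 = 4445
patient 8: 4445 + 663 = 5108
patient 9: 5108 + 663 = 5771
patient 10: 5771 + 663 = 6434
patient 11: 6434 + 663 = 7097
patient 12: 7097 + 663 = 7760
patient 13: 7760 + 663 = 8423
patient 14: 8423 + 663 = 9086
patient 15: 9086 + 663 = 9749
patient 16: 9749 + 663 = 10412

467, 1130, 1793, 2456, 3119, 3782, 4445, 5108, 5771, 6434, 7097, 7760, 8423, 9086, 9749, 10412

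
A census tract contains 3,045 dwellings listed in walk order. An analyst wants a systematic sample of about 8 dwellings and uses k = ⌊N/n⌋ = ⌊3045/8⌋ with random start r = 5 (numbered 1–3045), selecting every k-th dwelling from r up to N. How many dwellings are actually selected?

k = ⌊3045/8⌋ = 380
Achieved size = ⌊(3045 − 5)/380⌋ + 1 = ⌊3040/380⌋ + 1 = 8 + 1 = 9
(last selection: 5 + 8×380 = 3045 ≤ 3045; next would be 3425 > 3045)

9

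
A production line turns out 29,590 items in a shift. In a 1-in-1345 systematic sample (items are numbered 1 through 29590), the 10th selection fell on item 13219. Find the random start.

1114

k = 1345
r = 13219 − (10−1)×1345 = 13219 − 12105 = 1114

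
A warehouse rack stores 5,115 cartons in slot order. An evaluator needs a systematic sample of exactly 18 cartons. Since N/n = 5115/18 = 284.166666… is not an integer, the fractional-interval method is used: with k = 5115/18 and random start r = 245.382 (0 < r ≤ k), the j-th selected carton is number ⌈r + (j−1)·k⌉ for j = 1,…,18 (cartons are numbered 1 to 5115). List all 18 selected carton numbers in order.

246, 530, 814, 1098, 1383, 1667, 1951, 2235, 2519, 2803, 3088, 3372, 3656, 3940, 4224, 4508, 4793, 5077

j=1: r + 0k = 245.382 → ⌈·⌉ = 246
j=2: r + 1k = 529.548666… → ⌈·⌉ = 530
j=3: r + 2k = 813.715333… → ⌈·⌉ = 814
j=4: r + 3k = 1097.882 → ⌈·⌉ = 1098
j=5: r + 4k = 1382.048666… → ⌈·⌉ = 1383
j=6: r + 5k = 1666.215333… → ⌈·⌉ = 1667
j=7: r + 6k = 1950.382 → ⌈·⌉ = 1951
j=8: r + 7k = 2234.548666… → ⌈·⌉ = 2235
j=9: r + 8k = 2518.715333… → ⌈·⌉ = 2519
j=10: r + 9k = 2802.882 → ⌈·⌉ = 2803
j=11: r + 10k = 3087.048666… → ⌈·⌉ = 3088
j=12: r + 11k = 3371.215333… → ⌈·⌉ = 3372
j=13: r + 12k = 3655.382 → ⌈·⌉ = 3656
j=14: r + 13k = 3939.548666… → ⌈·⌉ = 3940
j=15: r + 14k = 4223.715333… → ⌈·⌉ = 4224
j=16: r + 15k = 4507.882 → ⌈·⌉ = 4508
j=17: r + 16k = 4792.048666… → ⌈·⌉ = 4793
j=18: r + 17k = 5076.215333… → ⌈·⌉ = 5077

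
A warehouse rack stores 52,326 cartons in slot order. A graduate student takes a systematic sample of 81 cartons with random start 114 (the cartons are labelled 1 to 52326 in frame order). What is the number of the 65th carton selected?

41458

k = 52326/81 = 646
65th selection = r + (65−1)·k = 114 + 64×646 = 114 + 41344 = 41458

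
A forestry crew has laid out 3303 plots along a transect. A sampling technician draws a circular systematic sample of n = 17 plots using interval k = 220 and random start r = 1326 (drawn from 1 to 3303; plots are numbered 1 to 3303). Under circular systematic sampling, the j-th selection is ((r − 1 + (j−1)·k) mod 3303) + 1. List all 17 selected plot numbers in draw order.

1326, 1546, 1766, 1986, 2206, 2426, 2646, 2866, 3086, 3, 223, 443, 663, 883, 1103, 1323, 1543

Selection 1: 1326
Selection 2: 1326 + 220 = 1546
Selection 3: 1546 + 220 = 1766
Selection 4: 1766 + 220 = 1986
Selection 5: 1986 + 220 = 2206
Selection 6: 2206 + 220 = 2426
Selection 7: 2426 + 220 = 2646
Selection 8: 2646 + 220 = 2866
Selection 9: 2866 + 220 = 3086
Selection 10: 3086 + 220 = 3306 → 3306 − 3303 = 3
Selection 11: 3 + 220 = 223
Selection 12: 223 + 220 = 443
Selection 13: 443 + 220 = 663
Selection 14: 663 + 220 = 883
Selection 15: 883 + 220 = 1103
Selection 16: 1103 + 220 = 1323
Selection 17: 1323 + 220 = 1543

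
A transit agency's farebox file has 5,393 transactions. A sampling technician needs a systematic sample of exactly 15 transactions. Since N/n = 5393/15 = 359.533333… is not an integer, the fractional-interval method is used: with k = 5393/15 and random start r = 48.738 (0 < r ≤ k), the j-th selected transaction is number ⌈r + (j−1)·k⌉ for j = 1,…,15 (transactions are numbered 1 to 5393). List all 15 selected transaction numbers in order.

j=1: r + 0k = 48.738 → ⌈·⌉ = 49
j=2: r + 1k = 408.271333… → ⌈·⌉ = 409
j=3: r + 2k = 767.804666… → ⌈·⌉ = 768
j=4: r + 3k = 1127.338 → ⌈·⌉ = 1128
j=5: r + 4k = 1486.871333… → ⌈·⌉ = 1487
j=6: r + 5k = 1846.404666… → ⌈·⌉ = 1847
j=7: r + 6k = 2205.938 → ⌈·⌉ = 2206
j=8: r + 7k = 2565.471333… → ⌈·⌉ = 2566
j=9: r + 8k = 2925.004666… → ⌈·⌉ = 2926
j=10: r + 9k = 3284.538 → ⌈·⌉ = 3285
j=11: r + 10k = 3644.071333… → ⌈·⌉ = 3645
j=12: r + 11k = 4003.604666… → ⌈·⌉ = 4004
j=13: r + 12k = 4363.138 → ⌈·⌉ = 4364
j=14: r + 13k = 4722.671333… → ⌈·⌉ = 4723
j=15: r + 14k = 5082.204666… → ⌈·⌉ = 5083

49, 409, 768, 1128, 1487, 1847, 2206, 2566, 2926, 3285, 3645, 4004, 4364, 4723, 5083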